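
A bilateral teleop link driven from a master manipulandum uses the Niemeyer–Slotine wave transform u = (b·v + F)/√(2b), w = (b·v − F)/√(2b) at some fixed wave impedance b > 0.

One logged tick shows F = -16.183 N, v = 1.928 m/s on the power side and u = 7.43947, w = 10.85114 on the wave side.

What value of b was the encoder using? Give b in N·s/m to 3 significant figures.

u + w = 18.29061;  u + w = √(2b)·v, so √(2b) = 18.29061/1.928 = 9.48683.
b = (√(2b))²/2 = 89.99996/2 = 44.99998.
(Check via u − w = 2F/√(2b): u − w = -3.41167, 2F/√(2b) = -3.41168.)

b = 45 N·s/m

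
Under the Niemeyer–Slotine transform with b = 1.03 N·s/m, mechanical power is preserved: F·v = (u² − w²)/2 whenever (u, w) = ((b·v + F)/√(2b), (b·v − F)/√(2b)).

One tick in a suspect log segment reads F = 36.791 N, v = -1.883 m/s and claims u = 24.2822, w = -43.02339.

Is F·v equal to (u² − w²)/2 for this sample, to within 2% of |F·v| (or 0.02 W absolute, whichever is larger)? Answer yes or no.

no

F·v = 36.791×(-1.883) = -69.2775 W.
(u² − w²)/2 = (589.6252 − 1851.0121)/2 = -630.6934 W.
|Δ| = 561.4160;  2% of max(1, |F·v|) = 1.3855.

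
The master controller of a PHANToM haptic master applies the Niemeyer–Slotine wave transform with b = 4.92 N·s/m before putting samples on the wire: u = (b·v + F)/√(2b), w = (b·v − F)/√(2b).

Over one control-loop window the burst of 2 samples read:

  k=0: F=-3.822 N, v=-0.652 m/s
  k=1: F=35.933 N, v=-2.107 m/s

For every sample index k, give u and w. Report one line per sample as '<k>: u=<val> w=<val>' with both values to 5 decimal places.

0: u=-2.24103 w=0.19579
1: u=8.15032 w=-14.75972

k=0: b·v=4.92×(-0.652)=-3.20784; √(2b)=3.13688; u=(-3.20784+(-3.822))/3.13688=-2.24103, w=(-3.20784−(-3.822))/3.13688=0.19579
k=1: b·v=4.92×(-2.107)=-10.36644; √(2b)=3.13688; u=(-10.36644+35.933)/3.13688=8.15032, w=(-10.36644−35.933)/3.13688=-14.75972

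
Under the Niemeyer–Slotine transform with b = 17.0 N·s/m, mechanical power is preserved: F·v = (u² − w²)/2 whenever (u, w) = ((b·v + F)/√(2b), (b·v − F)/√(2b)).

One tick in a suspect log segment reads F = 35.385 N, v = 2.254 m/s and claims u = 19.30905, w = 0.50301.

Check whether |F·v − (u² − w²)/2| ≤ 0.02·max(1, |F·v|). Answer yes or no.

F·v = 35.385×2.254 = 79.75779 W.
(u² − w²)/2 = (372.83941 − 0.25302)/2 = 186.29320 W.
|Δ| = 106.53541;  2% of max(1, |F·v|) = 1.59516.

no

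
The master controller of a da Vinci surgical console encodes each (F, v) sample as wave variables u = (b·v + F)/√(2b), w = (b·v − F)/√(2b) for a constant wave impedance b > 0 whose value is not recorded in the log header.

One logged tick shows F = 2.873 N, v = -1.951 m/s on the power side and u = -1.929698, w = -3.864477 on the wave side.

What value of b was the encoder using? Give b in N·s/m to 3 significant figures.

b = 4.41 N·s/m

u + w = -5.794175;  u + w = √(2b)·v, so √(2b) = -5.794175/(-1.951) = 2.969849.
b = (√(2b))²/2 = 8.820002/2 = 4.410001.
(Check via u − w = 2F/√(2b): u − w = 1.934779, 2F/√(2b) = 1.934779.)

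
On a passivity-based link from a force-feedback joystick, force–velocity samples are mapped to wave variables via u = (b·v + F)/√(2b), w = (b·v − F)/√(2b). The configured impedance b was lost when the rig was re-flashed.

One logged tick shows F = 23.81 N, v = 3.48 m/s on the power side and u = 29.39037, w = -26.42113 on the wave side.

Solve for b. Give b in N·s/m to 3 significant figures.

b = 0.364 N·s/m

u + w = 2.9692;  u + w = √(2b)·v, so √(2b) = 2.9692/3.48 = 0.8532.
b = (√(2b))²/2 = 0.7280/2 = 0.3640.
(Check via u − w = 2F/√(2b): u − w = 55.8115, 2F/√(2b) = 55.8115.)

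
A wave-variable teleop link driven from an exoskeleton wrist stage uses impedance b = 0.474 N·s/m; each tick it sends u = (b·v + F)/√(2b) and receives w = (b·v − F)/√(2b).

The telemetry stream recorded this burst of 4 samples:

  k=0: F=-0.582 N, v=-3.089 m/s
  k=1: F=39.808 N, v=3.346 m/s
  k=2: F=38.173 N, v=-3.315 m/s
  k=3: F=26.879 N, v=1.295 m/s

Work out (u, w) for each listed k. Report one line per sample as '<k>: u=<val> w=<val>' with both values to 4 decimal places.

0: u=-2.1016 w=-0.9061
1: u=42.5141 w=-39.2563
2: u=37.5921 w=-40.8198
3: u=28.2368 w=-26.9759

k=0: b·v=0.474×(-3.089)=-1.4642; √(2b)=0.9737; u=(-1.4642+(-0.582))/0.9737=-2.1016, w=(-1.4642−(-0.582))/0.9737=-0.9061
k=1: b·v=0.474×3.346=1.5860; √(2b)=0.9737; u=(1.5860+39.808)/0.9737=42.5141, w=(1.5860−39.808)/0.9737=-39.2563
k=2: b·v=0.474×(-3.315)=-1.5713; √(2b)=0.9737; u=(-1.5713+38.173)/0.9737=37.5921, w=(-1.5713−38.173)/0.9737=-40.8198
k=3: b·v=0.474×1.295=0.6138; √(2b)=0.9737; u=(0.6138+26.879)/0.9737=28.2368, w=(0.6138−26.879)/0.9737=-26.9759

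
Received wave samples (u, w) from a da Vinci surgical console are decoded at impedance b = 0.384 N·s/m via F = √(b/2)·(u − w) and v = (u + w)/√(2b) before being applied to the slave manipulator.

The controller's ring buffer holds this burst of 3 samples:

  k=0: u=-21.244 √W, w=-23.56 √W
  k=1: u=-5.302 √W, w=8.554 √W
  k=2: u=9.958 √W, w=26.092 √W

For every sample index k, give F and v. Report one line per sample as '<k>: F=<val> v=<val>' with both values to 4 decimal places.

0: F=1.0148 v=-51.1253
1: F=-6.0714 v=3.7108
2: F=-7.0696 v=41.1362

k=0: u−w=2.3160, u+w=-44.8040; √(b/2)=0.4382, √(2b)=0.8764; F=0.4382×2.316=1.0148, v=-44.8040/0.8764=-51.1253
k=1: u−w=-13.8560, u+w=3.2520; √(b/2)=0.4382, √(2b)=0.8764; F=0.4382×(-13.856)=-6.0714, v=3.2520/0.8764=3.7108
k=2: u−w=-16.1340, u+w=36.0500; √(b/2)=0.4382, √(2b)=0.8764; F=0.4382×(-16.134)=-7.0696, v=36.0500/0.8764=41.1362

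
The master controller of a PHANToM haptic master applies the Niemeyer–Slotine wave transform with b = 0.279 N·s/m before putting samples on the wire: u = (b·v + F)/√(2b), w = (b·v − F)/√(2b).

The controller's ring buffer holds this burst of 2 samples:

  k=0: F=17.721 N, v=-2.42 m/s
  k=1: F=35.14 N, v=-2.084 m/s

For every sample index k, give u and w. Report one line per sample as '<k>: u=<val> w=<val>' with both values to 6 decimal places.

0: u=22.819220 w=-24.626946
1: u=46.263511 w=-47.820246

k=0: b·v=0.279×(-2.42)=-0.675180; √(2b)=0.746994; u=(-0.675180+17.721)/0.746994=22.819220, w=(-0.675180−17.721)/0.746994=-24.626946
k=1: b·v=0.279×(-2.084)=-0.581436; √(2b)=0.746994; u=(-0.581436+35.14)/0.746994=46.263511, w=(-0.581436−35.14)/0.746994=-47.820246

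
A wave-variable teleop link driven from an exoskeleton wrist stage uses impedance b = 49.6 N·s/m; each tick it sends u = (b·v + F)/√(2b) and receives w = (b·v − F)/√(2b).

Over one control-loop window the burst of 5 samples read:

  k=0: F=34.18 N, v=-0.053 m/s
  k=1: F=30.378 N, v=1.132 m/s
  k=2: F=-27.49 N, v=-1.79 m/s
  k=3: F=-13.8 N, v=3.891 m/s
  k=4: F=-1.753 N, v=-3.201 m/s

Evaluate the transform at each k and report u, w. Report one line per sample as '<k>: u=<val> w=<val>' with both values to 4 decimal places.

0: u=3.1678 w=-3.6957
1: u=8.6873 w=2.5873
2: u=-11.6742 w=-6.1541
3: u=17.9915 w=20.7626
4: u=-16.1169 w=-15.7648

k=0: b·v=49.6×(-0.053)=-2.6288; √(2b)=9.9599; u=(-2.6288+34.18)/9.9599=3.1678, w=(-2.6288−34.18)/9.9599=-3.6957
k=1: b·v=49.6×1.132=56.1472; √(2b)=9.9599; u=(56.1472+30.378)/9.9599=8.6873, w=(56.1472−30.378)/9.9599=2.5873
k=2: b·v=49.6×(-1.79)=-88.7840; √(2b)=9.9599; u=(-88.7840+(-27.49))/9.9599=-11.6742, w=(-88.7840−(-27.49))/9.9599=-6.1541
k=3: b·v=49.6×3.891=192.9936; √(2b)=9.9599; u=(192.9936+(-13.8))/9.9599=17.9915, w=(192.9936−(-13.8))/9.9599=20.7626
k=4: b·v=49.6×(-3.201)=-158.7696; √(2b)=9.9599; u=(-158.7696+(-1.753))/9.9599=-16.1169, w=(-158.7696−(-1.753))/9.9599=-15.7648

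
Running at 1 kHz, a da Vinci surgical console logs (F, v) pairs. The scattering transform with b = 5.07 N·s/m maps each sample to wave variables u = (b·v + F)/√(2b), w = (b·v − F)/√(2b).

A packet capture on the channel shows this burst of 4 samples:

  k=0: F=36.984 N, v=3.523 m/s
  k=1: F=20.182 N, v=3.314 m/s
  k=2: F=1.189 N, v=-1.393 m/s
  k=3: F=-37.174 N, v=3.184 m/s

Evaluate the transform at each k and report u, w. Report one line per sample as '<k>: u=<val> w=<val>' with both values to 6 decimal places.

0: u=17.223559 w=-6.005141
1: u=11.614344 w=-1.061452
2: u=-1.844500 w=-2.591281
3: u=-6.604553 w=16.743481

k=0: b·v=5.07×3.523=17.861610; √(2b)=3.184337; u=(17.861610+36.984)/3.184337=17.223559, w=(17.861610−36.984)/3.184337=-6.005141
k=1: b·v=5.07×3.314=16.801980; √(2b)=3.184337; u=(16.801980+20.182)/3.184337=11.614344, w=(16.801980−20.182)/3.184337=-1.061452
k=2: b·v=5.07×(-1.393)=-7.062510; √(2b)=3.184337; u=(-7.062510+1.189)/3.184337=-1.844500, w=(-7.062510−1.189)/3.184337=-2.591281
k=3: b·v=5.07×3.184=16.142880; √(2b)=3.184337; u=(16.142880+(-37.174))/3.184337=-6.604553, w=(16.142880−(-37.174))/3.184337=16.743481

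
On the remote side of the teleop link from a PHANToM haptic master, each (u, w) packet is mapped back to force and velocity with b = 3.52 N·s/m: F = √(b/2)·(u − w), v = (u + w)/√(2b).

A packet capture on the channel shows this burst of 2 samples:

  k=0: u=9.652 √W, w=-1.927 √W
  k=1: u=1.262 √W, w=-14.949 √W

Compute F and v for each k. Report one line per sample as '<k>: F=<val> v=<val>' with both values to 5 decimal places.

0: F=15.36128 v=2.91147
1: F=21.50632 v=-5.15848

k=0: u−w=11.57900, u+w=7.72500; √(b/2)=1.32665, √(2b)=2.65330; F=1.32665×11.579=15.36128, v=7.72500/2.65330=2.91147
k=1: u−w=16.21100, u+w=-13.68700; √(b/2)=1.32665, √(2b)=2.65330; F=1.32665×16.211=21.50632, v=-13.68700/2.65330=-5.15848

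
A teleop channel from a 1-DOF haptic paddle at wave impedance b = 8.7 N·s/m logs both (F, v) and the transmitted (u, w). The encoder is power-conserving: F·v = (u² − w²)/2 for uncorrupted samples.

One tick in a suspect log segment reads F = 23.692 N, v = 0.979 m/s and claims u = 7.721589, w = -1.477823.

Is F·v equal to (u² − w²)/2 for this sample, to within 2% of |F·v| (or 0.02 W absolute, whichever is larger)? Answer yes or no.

no

F·v = 23.692×0.979 = 23.194468 W.
(u² − w²)/2 = (59.622937 − 2.183961)/2 = 28.719488 W.
|Δ| = 5.525020;  2% of max(1, |F·v|) = 0.463889.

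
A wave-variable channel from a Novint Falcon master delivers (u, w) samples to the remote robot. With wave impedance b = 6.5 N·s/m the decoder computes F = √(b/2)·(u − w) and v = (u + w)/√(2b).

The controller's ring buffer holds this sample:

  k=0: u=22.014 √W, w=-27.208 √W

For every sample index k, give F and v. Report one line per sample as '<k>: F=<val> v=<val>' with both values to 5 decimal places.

0: F=88.73622 v=-1.44056

k=0: u−w=49.22200, u+w=-5.19400; √(b/2)=1.80278, √(2b)=3.60555; F=1.80278×49.222=88.73622, v=-5.19400/3.60555=-1.44056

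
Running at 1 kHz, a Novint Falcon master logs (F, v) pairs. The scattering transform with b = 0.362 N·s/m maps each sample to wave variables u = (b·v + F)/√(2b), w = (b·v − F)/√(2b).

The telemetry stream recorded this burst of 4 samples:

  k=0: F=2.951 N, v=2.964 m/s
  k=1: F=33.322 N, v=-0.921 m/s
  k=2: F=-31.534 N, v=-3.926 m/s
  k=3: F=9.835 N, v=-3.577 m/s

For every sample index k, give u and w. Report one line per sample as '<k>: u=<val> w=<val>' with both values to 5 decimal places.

0: u=4.72917 w=-2.20716
1: u=38.76989 w=-39.55355
2: u=-38.73065 w=35.39009
3: u=10.03679 w=-13.08040

k=0: b·v=0.362×2.964=1.07297; √(2b)=0.85088; u=(1.07297+2.951)/0.85088=4.72917, w=(1.07297−2.951)/0.85088=-2.20716
k=1: b·v=0.362×(-0.921)=-0.33340; √(2b)=0.85088; u=(-0.33340+33.322)/0.85088=38.76989, w=(-0.33340−33.322)/0.85088=-39.55355
k=2: b·v=0.362×(-3.926)=-1.42121; √(2b)=0.85088; u=(-1.42121+(-31.534))/0.85088=-38.73065, w=(-1.42121−(-31.534))/0.85088=35.39009
k=3: b·v=0.362×(-3.577)=-1.29487; √(2b)=0.85088; u=(-1.29487+9.835)/0.85088=10.03679, w=(-1.29487−9.835)/0.85088=-13.08040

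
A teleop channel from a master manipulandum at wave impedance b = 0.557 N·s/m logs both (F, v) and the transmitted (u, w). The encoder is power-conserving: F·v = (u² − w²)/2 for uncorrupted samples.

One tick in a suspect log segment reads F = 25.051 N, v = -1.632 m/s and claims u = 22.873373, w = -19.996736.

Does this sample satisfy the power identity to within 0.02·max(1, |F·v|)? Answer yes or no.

no

F·v = 25.051×(-1.632) = -40.883232 W.
(u² − w²)/2 = (523.191192 − 399.869451)/2 = 61.660871 W.
|Δ| = 102.544103;  2% of max(1, |F·v|) = 0.817665.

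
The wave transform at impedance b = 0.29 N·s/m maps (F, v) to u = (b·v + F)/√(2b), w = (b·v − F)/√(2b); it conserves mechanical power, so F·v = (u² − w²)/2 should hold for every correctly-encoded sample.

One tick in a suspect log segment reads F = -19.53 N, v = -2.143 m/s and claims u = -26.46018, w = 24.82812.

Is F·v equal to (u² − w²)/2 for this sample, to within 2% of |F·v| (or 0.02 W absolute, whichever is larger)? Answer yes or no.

yes

F·v = (-19.53)×(-2.143) = 41.85279 W.
(u² − w²)/2 = (700.14113 − 616.43554)/2 = 41.85279 W.
|Δ| = 0.00000;  2% of max(1, |F·v|) = 0.83706.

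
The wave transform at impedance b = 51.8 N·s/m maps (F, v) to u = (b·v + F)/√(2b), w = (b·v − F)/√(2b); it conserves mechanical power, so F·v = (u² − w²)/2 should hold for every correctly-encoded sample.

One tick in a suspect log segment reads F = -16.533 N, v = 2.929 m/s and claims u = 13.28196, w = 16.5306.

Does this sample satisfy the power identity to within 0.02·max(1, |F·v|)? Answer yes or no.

yes

F·v = (-16.533)×2.929 = -48.4252 W.
(u² − w²)/2 = (176.4105 − 273.2607)/2 = -48.4251 W.
|Δ| = 0.0000;  2% of max(1, |F·v|) = 0.9685.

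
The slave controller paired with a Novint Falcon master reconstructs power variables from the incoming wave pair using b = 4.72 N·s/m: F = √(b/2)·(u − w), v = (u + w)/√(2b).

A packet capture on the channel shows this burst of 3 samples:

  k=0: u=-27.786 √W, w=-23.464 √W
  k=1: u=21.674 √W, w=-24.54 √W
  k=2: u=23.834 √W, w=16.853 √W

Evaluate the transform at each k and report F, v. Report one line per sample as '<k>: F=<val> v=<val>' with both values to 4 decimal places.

k=0: u−w=-4.3220, u+w=-51.2500; √(b/2)=1.5362, √(2b)=3.0725; F=1.5362×(-4.322)=-6.6396, v=-51.2500/3.0725=-16.6805
k=1: u−w=46.2140, u+w=-2.8660; √(b/2)=1.5362, √(2b)=3.0725; F=1.5362×46.214=70.9953, v=-2.8660/3.0725=-0.9328
k=2: u−w=6.9810, u+w=40.6870; √(b/2)=1.5362, √(2b)=3.0725; F=1.5362×6.981=10.7244, v=40.6870/3.0725=13.2425

0: F=-6.6396 v=-16.6805
1: F=70.9953 v=-0.9328
2: F=10.7244 v=13.2425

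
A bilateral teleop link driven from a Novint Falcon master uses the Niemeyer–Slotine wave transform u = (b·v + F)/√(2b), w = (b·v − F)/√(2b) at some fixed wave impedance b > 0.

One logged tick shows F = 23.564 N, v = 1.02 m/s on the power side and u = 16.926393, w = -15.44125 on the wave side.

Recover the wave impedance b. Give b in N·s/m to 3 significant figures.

b = 1.06 N·s/m

u + w = 1.485143;  u + w = √(2b)·v, so √(2b) = 1.485143/1.02 = 1.456023.
b = (√(2b))²/2 = 2.120002/2 = 1.060001.
(Check via u − w = 2F/√(2b): u − w = 32.367643, 2F/√(2b) = 32.367631.)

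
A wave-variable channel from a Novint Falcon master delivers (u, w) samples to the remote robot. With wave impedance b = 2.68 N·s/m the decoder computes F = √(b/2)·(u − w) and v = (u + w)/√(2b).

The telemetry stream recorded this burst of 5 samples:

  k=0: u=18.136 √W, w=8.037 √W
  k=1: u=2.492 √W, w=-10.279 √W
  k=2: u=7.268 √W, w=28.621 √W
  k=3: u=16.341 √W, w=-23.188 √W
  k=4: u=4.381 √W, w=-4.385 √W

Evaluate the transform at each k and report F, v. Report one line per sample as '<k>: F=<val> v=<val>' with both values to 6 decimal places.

k=0: u−w=10.099000, u+w=26.173000; √(b/2)=1.157584, √(2b)=2.315167; F=1.157584×10.099=11.690438, v=26.173000/2.315167=11.305014
k=1: u−w=12.771000, u+w=-7.787000; √(b/2)=1.157584, √(2b)=2.315167; F=1.157584×12.771=14.783501, v=-7.787000/2.315167=-3.363472
k=2: u−w=-21.353000, u+w=35.889000; √(b/2)=1.157584, √(2b)=2.315167; F=1.157584×(-21.353)=-24.717885, v=35.889000/2.315167=15.501687
k=3: u−w=39.529000, u+w=-6.847000; √(b/2)=1.157584, √(2b)=2.315167; F=1.157584×39.529=45.758126, v=-6.847000/2.315167=-2.957454
k=4: u−w=8.766000, u+w=-0.004000; √(b/2)=1.157584, √(2b)=2.315167; F=1.157584×8.766=10.147379, v=-0.004000/2.315167=-0.001728

0: F=11.690438 v=11.305014
1: F=14.783501 v=-3.363472
2: F=-24.717885 v=15.501687
3: F=45.758126 v=-2.957454
4: F=10.147379 v=-0.001728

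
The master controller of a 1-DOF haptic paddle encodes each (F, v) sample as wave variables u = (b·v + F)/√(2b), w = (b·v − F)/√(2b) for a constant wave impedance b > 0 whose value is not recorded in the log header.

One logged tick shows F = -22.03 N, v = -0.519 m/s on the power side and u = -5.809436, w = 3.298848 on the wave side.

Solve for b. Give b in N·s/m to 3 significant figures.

u + w = -2.510588;  u + w = √(2b)·v, so √(2b) = -2.510588/(-0.519) = 4.837356.
b = (√(2b))²/2 = 23.400017/2 = 11.700009.
(Check via u − w = 2F/√(2b): u − w = -9.108284, 2F/√(2b) = -9.108281.)

b = 11.7 N·s/m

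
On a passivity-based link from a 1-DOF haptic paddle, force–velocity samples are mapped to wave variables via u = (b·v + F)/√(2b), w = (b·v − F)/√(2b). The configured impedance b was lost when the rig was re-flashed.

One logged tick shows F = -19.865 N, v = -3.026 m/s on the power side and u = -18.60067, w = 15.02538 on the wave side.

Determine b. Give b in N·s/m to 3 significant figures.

u + w = -3.5753;  u + w = √(2b)·v, so √(2b) = -3.5753/(-3.026) = 1.1815.
b = (√(2b))²/2 = 1.3960/2 = 0.6980.
(Check via u − w = 2F/√(2b): u − w = -33.6260, 2F/√(2b) = -33.6261.)

b = 0.698 N·s/m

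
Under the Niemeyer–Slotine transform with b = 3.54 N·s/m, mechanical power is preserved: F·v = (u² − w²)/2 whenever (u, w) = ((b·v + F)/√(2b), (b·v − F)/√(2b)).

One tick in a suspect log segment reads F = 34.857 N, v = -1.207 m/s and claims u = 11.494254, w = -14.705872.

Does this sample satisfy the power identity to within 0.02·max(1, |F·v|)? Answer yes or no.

yes

F·v = 34.857×(-1.207) = -42.072399 W.
(u² − w²)/2 = (132.117875 − 216.262671)/2 = -42.072398 W.
|Δ| = 0.000001;  2% of max(1, |F·v|) = 0.841448.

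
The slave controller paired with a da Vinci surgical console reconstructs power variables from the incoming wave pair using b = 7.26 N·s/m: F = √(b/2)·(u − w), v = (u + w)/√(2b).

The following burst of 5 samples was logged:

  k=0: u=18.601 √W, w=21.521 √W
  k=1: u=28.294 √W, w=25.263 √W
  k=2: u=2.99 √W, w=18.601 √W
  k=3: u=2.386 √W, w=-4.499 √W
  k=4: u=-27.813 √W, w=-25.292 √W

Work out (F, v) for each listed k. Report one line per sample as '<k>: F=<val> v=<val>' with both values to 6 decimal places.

k=0: u−w=-2.920000, u+w=40.122000; √(b/2)=1.905256, √(2b)=3.810512; F=1.905256×(-2.92)=-5.563347, v=40.122000/3.810512=10.529294
k=1: u−w=3.031000, u+w=53.557000; √(b/2)=1.905256, √(2b)=3.810512; F=1.905256×3.031=5.774831, v=53.557000/3.810512=14.055067
k=2: u−w=-15.611000, u+w=21.591000; √(b/2)=1.905256, √(2b)=3.810512; F=1.905256×(-15.611)=-29.742950, v=21.591000/3.810512=5.666168
k=3: u−w=6.885000, u+w=-2.113000; √(b/2)=1.905256, √(2b)=3.810512; F=1.905256×6.885=13.117687, v=-2.113000/3.810512=-0.554519
k=4: u−w=-2.521000, u+w=-53.105000; √(b/2)=1.905256, √(2b)=3.810512; F=1.905256×(-2.521)=-4.803150, v=-53.105000/3.810512=-13.936448

0: F=-5.563347 v=10.529294
1: F=5.774831 v=14.055067
2: F=-29.742950 v=5.666168
3: F=13.117687 v=-0.554519
4: F=-4.803150 v=-13.936448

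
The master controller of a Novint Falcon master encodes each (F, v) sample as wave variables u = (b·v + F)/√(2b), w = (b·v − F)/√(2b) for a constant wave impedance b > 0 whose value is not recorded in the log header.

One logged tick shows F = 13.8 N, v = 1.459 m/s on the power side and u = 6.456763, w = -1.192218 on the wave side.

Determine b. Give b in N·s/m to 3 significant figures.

b = 6.51 N·s/m

u + w = 5.264545;  u + w = √(2b)·v, so √(2b) = 5.264545/1.459 = 3.608324.
b = (√(2b))²/2 = 13.020003/2 = 6.510002.
(Check via u − w = 2F/√(2b): u − w = 7.648981, 2F/√(2b) = 7.648980.)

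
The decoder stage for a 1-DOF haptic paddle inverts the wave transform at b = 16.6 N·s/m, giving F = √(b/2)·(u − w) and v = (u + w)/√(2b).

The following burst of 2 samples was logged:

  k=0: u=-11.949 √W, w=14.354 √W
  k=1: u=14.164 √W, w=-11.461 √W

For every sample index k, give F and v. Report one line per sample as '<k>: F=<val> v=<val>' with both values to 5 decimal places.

0: F=-75.77821 v=0.41739
1: F=73.82491 v=0.46911

k=0: u−w=-26.30300, u+w=2.40500; √(b/2)=2.88097, √(2b)=5.76194; F=2.88097×(-26.303)=-75.77821, v=2.40500/5.76194=0.41739
k=1: u−w=25.62500, u+w=2.70300; √(b/2)=2.88097, √(2b)=5.76194; F=2.88097×25.625=73.82491, v=2.70300/5.76194=0.46911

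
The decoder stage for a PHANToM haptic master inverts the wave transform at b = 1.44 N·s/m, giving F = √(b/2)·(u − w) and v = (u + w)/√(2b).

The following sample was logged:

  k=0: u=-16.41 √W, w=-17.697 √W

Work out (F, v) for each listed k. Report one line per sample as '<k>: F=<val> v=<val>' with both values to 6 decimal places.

k=0: u−w=1.287000, u+w=-34.107000; √(b/2)=0.848528, √(2b)=1.697056; F=0.848528×1.287=1.092056, v=-34.107000/1.697056=-20.097742

0: F=1.092056 v=-20.097742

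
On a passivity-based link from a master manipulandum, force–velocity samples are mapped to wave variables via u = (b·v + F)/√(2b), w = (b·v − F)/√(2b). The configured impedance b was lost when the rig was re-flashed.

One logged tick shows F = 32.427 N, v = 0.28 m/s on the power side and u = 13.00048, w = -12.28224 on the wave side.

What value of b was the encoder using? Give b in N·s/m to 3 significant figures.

u + w = 0.71824;  u + w = √(2b)·v, so √(2b) = 0.71824/0.28 = 2.56514.
b = (√(2b))²/2 = 6.57996/2 = 3.28998.
(Check via u − w = 2F/√(2b): u − w = 25.28272, 2F/√(2b) = 25.28280.)

b = 3.29 N·s/m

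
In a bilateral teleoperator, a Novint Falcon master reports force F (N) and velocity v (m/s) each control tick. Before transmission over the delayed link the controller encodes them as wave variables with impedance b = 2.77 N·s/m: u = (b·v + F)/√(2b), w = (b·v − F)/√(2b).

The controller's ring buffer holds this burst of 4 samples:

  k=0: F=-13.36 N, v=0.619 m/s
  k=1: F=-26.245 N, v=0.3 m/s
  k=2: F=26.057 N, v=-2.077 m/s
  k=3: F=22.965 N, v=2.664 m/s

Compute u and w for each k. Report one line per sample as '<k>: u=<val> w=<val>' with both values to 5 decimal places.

k=0: b·v=2.77×0.619=1.71463; √(2b)=2.35372; u=(1.71463+(-13.36))/2.35372=-4.94764, w=(1.71463−(-13.36))/2.35372=6.40460
k=1: b·v=2.77×0.3=0.83100; √(2b)=2.35372; u=(0.83100+(-26.245))/2.35372=-10.79737, w=(0.83100−(-26.245))/2.35372=11.50349
k=2: b·v=2.77×(-2.077)=-5.75329; √(2b)=2.35372; u=(-5.75329+26.057)/2.35372=8.62622, w=(-5.75329−26.057)/2.35372=-13.51490
k=3: b·v=2.77×2.664=7.37928; √(2b)=2.35372; u=(7.37928+22.965)/2.35372=12.89205, w=(7.37928−22.965)/2.35372=-6.62174

0: u=-4.94764 w=6.40460
1: u=-10.79737 w=11.50349
2: u=8.62622 w=-13.51490
3: u=12.89205 w=-6.62174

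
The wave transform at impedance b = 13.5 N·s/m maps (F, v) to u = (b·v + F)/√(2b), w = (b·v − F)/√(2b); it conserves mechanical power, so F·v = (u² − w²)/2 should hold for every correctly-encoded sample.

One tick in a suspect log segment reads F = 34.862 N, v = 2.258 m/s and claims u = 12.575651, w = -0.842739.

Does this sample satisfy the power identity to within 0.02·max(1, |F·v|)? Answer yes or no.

F·v = 34.862×2.258 = 78.718396 W.
(u² − w²)/2 = (158.146998 − 0.710209)/2 = 78.718395 W.
|Δ| = 0.000001;  2% of max(1, |F·v|) = 1.574368.

yes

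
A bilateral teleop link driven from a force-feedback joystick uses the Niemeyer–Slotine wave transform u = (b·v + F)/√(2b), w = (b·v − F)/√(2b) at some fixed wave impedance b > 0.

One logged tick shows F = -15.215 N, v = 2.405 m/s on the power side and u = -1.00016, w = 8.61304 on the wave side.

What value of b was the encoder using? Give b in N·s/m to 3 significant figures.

b = 5.01 N·s/m

u + w = 7.61288;  u + w = √(2b)·v, so √(2b) = 7.61288/2.405 = 3.16544.
b = (√(2b))²/2 = 10.02000/2 = 5.01000.
(Check via u − w = 2F/√(2b): u − w = -9.61320, 2F/√(2b) = -9.61320.)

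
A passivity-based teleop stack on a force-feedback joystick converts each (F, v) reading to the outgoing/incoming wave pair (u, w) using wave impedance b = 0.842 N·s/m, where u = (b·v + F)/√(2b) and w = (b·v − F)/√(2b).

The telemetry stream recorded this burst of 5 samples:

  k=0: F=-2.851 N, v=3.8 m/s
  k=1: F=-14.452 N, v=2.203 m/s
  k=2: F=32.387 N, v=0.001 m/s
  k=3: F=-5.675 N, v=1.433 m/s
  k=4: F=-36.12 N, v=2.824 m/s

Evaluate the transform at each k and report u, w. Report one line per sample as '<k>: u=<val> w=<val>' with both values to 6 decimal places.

k=0: b·v=0.842×3.8=3.199600; √(2b)=1.297690; u=(3.199600+(-2.851))/1.297690=0.268631, w=(3.199600−(-2.851))/1.297690=4.662592
k=1: b·v=0.842×2.203=1.854926; √(2b)=1.297690; u=(1.854926+(-14.452))/1.297690=-9.707304, w=(1.854926−(-14.452))/1.297690=12.566116
k=2: b·v=0.842×0.001=0.000842; √(2b)=1.297690; u=(0.000842+32.387)/1.297690=24.958068, w=(0.000842−32.387)/1.297690=-24.956771
k=3: b·v=0.842×1.433=1.206586; √(2b)=1.297690; u=(1.206586+(-5.675))/1.297690=-3.443359, w=(1.206586−(-5.675))/1.297690=5.302950
k=4: b·v=0.842×2.824=2.377808; √(2b)=1.297690; u=(2.377808+(-36.12))/1.297690=-26.001730, w=(2.377808−(-36.12))/1.297690=29.666408

0: u=0.268631 w=4.662592
1: u=-9.707304 w=12.566116
2: u=24.958068 w=-24.956771
3: u=-3.443359 w=5.302950
4: u=-26.001730 w=29.666408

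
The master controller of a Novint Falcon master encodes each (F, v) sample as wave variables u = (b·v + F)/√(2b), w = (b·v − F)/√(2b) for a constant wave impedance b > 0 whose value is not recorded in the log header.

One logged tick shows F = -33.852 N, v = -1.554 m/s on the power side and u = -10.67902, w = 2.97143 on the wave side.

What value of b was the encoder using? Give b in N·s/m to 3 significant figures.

b = 12.3 N·s/m

u + w = -7.70759;  u + w = √(2b)·v, so √(2b) = -7.70759/(-1.554) = 4.95984.
b = (√(2b))²/2 = 24.60000/2 = 12.30000.
(Check via u − w = 2F/√(2b): u − w = -13.65045, 2F/√(2b) = -13.65044.)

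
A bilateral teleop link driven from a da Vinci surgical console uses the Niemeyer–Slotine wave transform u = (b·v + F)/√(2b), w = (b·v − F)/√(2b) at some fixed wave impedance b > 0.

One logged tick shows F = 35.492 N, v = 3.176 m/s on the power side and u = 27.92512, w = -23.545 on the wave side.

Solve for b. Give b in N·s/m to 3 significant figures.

b = 0.951 N·s/m

u + w = 4.38012;  u + w = √(2b)·v, so √(2b) = 4.38012/3.176 = 1.37913.
b = (√(2b))²/2 = 1.90200/2 = 0.95100.
(Check via u − w = 2F/√(2b): u − w = 51.47012, 2F/√(2b) = 51.47009.)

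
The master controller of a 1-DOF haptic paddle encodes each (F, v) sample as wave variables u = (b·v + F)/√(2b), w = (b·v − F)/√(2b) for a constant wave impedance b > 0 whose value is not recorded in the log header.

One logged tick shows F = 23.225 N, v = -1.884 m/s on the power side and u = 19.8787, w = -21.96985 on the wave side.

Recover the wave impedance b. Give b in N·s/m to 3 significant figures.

b = 0.616 N·s/m

u + w = -2.0912;  u + w = √(2b)·v, so √(2b) = -2.0912/(-1.884) = 1.1100.
b = (√(2b))²/2 = 1.2320/2 = 0.6160.
(Check via u − w = 2F/√(2b): u − w = 41.8486, 2F/√(2b) = 41.8486.)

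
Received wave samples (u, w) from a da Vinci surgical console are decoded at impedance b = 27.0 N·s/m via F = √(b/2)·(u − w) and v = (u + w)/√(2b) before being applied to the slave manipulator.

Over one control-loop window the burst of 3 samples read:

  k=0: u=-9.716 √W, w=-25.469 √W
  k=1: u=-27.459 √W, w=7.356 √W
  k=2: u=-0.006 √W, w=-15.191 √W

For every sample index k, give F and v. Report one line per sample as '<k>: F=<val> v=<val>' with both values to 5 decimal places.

0: F=57.88022 v=-4.78807
1: F=-127.91848 v=-2.73567
2: F=55.79325 v=-2.06805

k=0: u−w=15.75300, u+w=-35.18500; √(b/2)=3.67423, √(2b)=7.34847; F=3.67423×15.753=57.88022, v=-35.18500/7.34847=-4.78807
k=1: u−w=-34.81500, u+w=-20.10300; √(b/2)=3.67423, √(2b)=7.34847; F=3.67423×(-34.815)=-127.91848, v=-20.10300/7.34847=-2.73567
k=2: u−w=15.18500, u+w=-15.19700; √(b/2)=3.67423, √(2b)=7.34847; F=3.67423×15.185=55.79325, v=-15.19700/7.34847=-2.06805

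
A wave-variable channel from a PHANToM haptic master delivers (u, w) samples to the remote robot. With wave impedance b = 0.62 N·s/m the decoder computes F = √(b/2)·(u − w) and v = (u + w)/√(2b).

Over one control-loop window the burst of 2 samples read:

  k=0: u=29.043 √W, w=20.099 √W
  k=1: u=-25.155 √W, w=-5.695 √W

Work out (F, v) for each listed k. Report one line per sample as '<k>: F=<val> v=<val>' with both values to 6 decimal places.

0: F=4.979808 v=44.130819
1: F=-10.834869 v=-27.704118

k=0: u−w=8.944000, u+w=49.142000; √(b/2)=0.556776, √(2b)=1.113553; F=0.556776×8.944=4.979808, v=49.142000/1.113553=44.130819
k=1: u−w=-19.460000, u+w=-30.850000; √(b/2)=0.556776, √(2b)=1.113553; F=0.556776×(-19.46)=-10.834869, v=-30.850000/1.113553=-27.704118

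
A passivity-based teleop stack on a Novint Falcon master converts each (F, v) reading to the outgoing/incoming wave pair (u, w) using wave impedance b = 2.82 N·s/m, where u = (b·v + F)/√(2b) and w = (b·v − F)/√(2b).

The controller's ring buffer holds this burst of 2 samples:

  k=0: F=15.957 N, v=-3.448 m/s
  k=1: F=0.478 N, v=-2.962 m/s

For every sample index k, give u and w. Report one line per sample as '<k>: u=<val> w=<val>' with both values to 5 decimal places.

k=0: b·v=2.82×(-3.448)=-9.72336; √(2b)=2.37487; u=(-9.72336+15.957)/2.37487=2.62484, w=(-9.72336−15.957)/2.37487=-10.81338
k=1: b·v=2.82×(-2.962)=-8.35284; √(2b)=2.37487; u=(-8.35284+0.478)/2.37487=-3.31591, w=(-8.35284−0.478)/2.37487=-3.71845

0: u=2.62484 w=-10.81338
1: u=-3.31591 w=-3.71845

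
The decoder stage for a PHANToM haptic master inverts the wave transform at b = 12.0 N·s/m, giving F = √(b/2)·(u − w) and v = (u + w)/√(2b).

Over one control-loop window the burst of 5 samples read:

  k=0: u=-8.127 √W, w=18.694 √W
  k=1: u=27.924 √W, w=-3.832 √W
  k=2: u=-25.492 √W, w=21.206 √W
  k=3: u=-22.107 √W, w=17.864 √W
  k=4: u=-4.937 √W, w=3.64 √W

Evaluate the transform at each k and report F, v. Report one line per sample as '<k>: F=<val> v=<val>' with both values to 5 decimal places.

0: F=-65.69776 v=2.15698
1: F=77.78600 v=4.91776
2: F=-114.38627 v=-0.87488
3: F=-97.90855 v=-0.86610
4: F=-21.00927 v=-0.26475

k=0: u−w=-26.82100, u+w=10.56700; √(b/2)=2.44949, √(2b)=4.89898; F=2.44949×(-26.821)=-65.69776, v=10.56700/4.89898=2.15698
k=1: u−w=31.75600, u+w=24.09200; √(b/2)=2.44949, √(2b)=4.89898; F=2.44949×31.756=77.78600, v=24.09200/4.89898=4.91776
k=2: u−w=-46.69800, u+w=-4.28600; √(b/2)=2.44949, √(2b)=4.89898; F=2.44949×(-46.698)=-114.38627, v=-4.28600/4.89898=-0.87488
k=3: u−w=-39.97100, u+w=-4.24300; √(b/2)=2.44949, √(2b)=4.89898; F=2.44949×(-39.971)=-97.90855, v=-4.24300/4.89898=-0.86610
k=4: u−w=-8.57700, u+w=-1.29700; √(b/2)=2.44949, √(2b)=4.89898; F=2.44949×(-8.577)=-21.00927, v=-1.29700/4.89898=-0.26475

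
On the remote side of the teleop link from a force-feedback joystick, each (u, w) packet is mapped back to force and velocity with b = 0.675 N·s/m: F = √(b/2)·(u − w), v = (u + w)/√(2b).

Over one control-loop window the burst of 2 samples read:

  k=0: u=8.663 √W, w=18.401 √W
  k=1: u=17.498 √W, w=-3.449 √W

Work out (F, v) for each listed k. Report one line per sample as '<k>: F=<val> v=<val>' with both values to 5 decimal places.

k=0: u−w=-9.73800, u+w=27.06400; √(b/2)=0.58095, √(2b)=1.16190; F=0.58095×(-9.738)=-5.65727, v=27.06400/1.16190=23.29298
k=1: u−w=20.94700, u+w=14.04900; √(b/2)=0.58095, √(2b)=1.16190; F=0.58095×20.947=12.16911, v=14.04900/1.16190=12.09145

0: F=-5.65727 v=23.29298
1: F=12.16911 v=12.09145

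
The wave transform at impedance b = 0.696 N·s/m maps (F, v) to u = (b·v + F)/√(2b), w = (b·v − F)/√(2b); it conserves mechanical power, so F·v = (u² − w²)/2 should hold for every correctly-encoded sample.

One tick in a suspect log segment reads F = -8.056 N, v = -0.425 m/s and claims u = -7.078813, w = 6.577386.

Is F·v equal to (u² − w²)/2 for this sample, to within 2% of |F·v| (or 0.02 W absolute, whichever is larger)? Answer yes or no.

F·v = (-8.056)×(-0.425) = 3.423800 W.
(u² − w²)/2 = (50.109593 − 43.262007)/2 = 3.423793 W.
|Δ| = 0.000007;  2% of max(1, |F·v|) = 0.068476.

yes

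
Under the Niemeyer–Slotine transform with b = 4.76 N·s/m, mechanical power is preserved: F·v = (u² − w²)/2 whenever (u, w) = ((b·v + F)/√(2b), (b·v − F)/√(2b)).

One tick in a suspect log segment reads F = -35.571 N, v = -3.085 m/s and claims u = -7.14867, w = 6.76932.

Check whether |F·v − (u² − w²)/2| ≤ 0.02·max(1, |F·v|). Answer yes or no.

F·v = (-35.571)×(-3.085) = 109.7365 W.
(u² − w²)/2 = (51.1035 − 45.8237)/2 = 2.6399 W.
|Δ| = 107.0966;  2% of max(1, |F·v|) = 2.1947.

no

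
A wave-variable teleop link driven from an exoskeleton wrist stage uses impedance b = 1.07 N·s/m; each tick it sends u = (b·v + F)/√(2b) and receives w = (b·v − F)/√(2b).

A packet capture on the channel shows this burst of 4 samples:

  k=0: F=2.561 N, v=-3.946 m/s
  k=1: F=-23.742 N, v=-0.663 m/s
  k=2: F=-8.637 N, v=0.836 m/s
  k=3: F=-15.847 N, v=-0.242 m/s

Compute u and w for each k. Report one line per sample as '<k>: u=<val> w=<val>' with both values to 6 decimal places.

k=0: b·v=1.07×(-3.946)=-4.222220; √(2b)=1.462874; u=(-4.222220+2.561)/1.462874=-1.135587, w=(-4.222220−2.561)/1.462874=-4.636914
k=1: b·v=1.07×(-0.663)=-0.709410; √(2b)=1.462874; u=(-0.709410+(-23.742))/1.462874=-16.714640, w=(-0.709410−(-23.742))/1.462874=15.744754
k=2: b·v=1.07×0.836=0.894520; √(2b)=1.462874; u=(0.894520+(-8.637))/1.462874=-5.292650, w=(0.894520−(-8.637))/1.462874=6.515613
k=3: b·v=1.07×(-0.242)=-0.258940; √(2b)=1.462874; u=(-0.258940+(-15.847))/1.462874=-11.009794, w=(-0.258940−(-15.847))/1.462874=10.655778

0: u=-1.135587 w=-4.636914
1: u=-16.714640 w=15.744754
2: u=-5.292650 w=6.515613
3: u=-11.009794 w=10.655778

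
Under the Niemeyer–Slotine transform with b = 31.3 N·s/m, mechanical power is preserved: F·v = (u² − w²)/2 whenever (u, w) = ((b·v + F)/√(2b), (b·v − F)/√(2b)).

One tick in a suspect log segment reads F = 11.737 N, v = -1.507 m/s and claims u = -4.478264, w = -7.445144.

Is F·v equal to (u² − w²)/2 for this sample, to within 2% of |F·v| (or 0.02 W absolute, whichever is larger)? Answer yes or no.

F·v = 11.737×(-1.507) = -17.687659 W.
(u² − w²)/2 = (20.054848 − 55.430169)/2 = -17.687660 W.
|Δ| = 0.000001;  2% of max(1, |F·v|) = 0.353753.

yes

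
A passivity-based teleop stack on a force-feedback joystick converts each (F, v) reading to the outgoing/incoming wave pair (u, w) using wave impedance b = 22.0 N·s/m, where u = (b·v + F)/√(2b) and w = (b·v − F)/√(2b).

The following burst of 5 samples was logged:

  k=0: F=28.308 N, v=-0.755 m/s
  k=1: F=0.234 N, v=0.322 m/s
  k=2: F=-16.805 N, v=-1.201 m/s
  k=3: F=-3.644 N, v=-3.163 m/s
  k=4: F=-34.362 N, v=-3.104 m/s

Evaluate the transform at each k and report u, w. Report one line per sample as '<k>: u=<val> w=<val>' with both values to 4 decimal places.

k=0: b·v=22.0×(-0.755)=-16.6100; √(2b)=6.6332; u=(-16.6100+28.308)/6.6332=1.7635, w=(-16.6100−28.308)/6.6332=-6.7716
k=1: b·v=22.0×0.322=7.0840; √(2b)=6.6332; u=(7.0840+0.234)/6.6332=1.1032, w=(7.0840−0.234)/6.6332=1.0327
k=2: b·v=22.0×(-1.201)=-26.4220; √(2b)=6.6332; u=(-26.4220+(-16.805))/6.6332=-6.5167, w=(-26.4220−(-16.805))/6.6332=-1.4498
k=3: b·v=22.0×(-3.163)=-69.5860; √(2b)=6.6332; u=(-69.5860+(-3.644))/6.6332=-11.0398, w=(-69.5860−(-3.644))/6.6332=-9.9411
k=4: b·v=22.0×(-3.104)=-68.2880; √(2b)=6.6332; u=(-68.2880+(-34.362))/6.6332=-15.4751, w=(-68.2880−(-34.362))/6.6332=-5.1145

0: u=1.7635 w=-6.7716
1: u=1.1032 w=1.0327
2: u=-6.5167 w=-1.4498
3: u=-11.0398 w=-9.9411
4: u=-15.4751 w=-5.1145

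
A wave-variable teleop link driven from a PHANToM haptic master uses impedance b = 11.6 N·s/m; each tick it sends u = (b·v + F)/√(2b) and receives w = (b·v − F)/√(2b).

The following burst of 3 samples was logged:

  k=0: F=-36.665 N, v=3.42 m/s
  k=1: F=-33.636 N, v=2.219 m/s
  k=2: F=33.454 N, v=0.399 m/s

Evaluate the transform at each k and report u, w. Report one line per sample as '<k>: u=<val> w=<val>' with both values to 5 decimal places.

0: u=0.62429 w=15.84861
1: u=-1.63923 w=12.32735
2: u=7.90643 w=-5.98459

k=0: b·v=11.6×3.42=39.67200; √(2b)=4.81664; u=(39.67200+(-36.665))/4.81664=0.62429, w=(39.67200−(-36.665))/4.81664=15.84861
k=1: b·v=11.6×2.219=25.74040; √(2b)=4.81664; u=(25.74040+(-33.636))/4.81664=-1.63923, w=(25.74040−(-33.636))/4.81664=12.32735
k=2: b·v=11.6×0.399=4.62840; √(2b)=4.81664; u=(4.62840+33.454)/4.81664=7.90643, w=(4.62840−33.454)/4.81664=-5.98459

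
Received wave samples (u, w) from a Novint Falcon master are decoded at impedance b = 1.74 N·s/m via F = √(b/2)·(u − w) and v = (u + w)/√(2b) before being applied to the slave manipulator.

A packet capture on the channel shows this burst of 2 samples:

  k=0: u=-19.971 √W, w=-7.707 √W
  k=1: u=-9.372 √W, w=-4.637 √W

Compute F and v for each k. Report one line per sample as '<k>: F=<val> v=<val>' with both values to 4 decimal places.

k=0: u−w=-12.2640, u+w=-27.6780; √(b/2)=0.9327, √(2b)=1.8655; F=0.9327×(-12.264)=-11.4391, v=-27.6780/1.8655=-14.8370
k=1: u−w=-4.7350, u+w=-14.0090; √(b/2)=0.9327, √(2b)=1.8655; F=0.9327×(-4.735)=-4.4165, v=-14.0090/1.8655=-7.5096

0: F=-11.4391 v=-14.8370
1: F=-4.4165 v=-7.5096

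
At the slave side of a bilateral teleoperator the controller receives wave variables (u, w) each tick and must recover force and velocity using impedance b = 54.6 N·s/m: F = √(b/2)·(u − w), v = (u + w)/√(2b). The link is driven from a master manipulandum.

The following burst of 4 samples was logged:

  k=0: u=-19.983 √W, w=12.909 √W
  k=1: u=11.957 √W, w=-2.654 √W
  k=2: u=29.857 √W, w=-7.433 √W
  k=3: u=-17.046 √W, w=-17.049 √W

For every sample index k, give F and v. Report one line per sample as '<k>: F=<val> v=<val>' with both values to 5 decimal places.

0: F=-171.85873 v=-0.67695
1: F=76.34160 v=0.89025
2: F=194.83802 v=2.14586
3: F=0.01567 v=-3.26272

k=0: u−w=-32.89200, u+w=-7.07400; √(b/2)=5.22494, √(2b)=10.44988; F=5.22494×(-32.892)=-171.85873, v=-7.07400/10.44988=-0.67695
k=1: u−w=14.61100, u+w=9.30300; √(b/2)=5.22494, √(2b)=10.44988; F=5.22494×14.611=76.34160, v=9.30300/10.44988=0.89025
k=2: u−w=37.29000, u+w=22.42400; √(b/2)=5.22494, √(2b)=10.44988; F=5.22494×37.29=194.83802, v=22.42400/10.44988=2.14586
k=3: u−w=0.00300, u+w=-34.09500; √(b/2)=5.22494, √(2b)=10.44988; F=5.22494×0.003=0.01567, v=-34.09500/10.44988=-3.26272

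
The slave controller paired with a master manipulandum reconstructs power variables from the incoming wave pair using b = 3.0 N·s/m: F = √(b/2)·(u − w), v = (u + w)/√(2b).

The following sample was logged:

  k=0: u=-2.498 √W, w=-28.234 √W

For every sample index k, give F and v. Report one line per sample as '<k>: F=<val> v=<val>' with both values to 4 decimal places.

0: F=31.5200 v=-12.5463

k=0: u−w=25.7360, u+w=-30.7320; √(b/2)=1.2247, √(2b)=2.4495; F=1.2247×25.736=31.5200, v=-30.7320/2.4495=-12.5463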